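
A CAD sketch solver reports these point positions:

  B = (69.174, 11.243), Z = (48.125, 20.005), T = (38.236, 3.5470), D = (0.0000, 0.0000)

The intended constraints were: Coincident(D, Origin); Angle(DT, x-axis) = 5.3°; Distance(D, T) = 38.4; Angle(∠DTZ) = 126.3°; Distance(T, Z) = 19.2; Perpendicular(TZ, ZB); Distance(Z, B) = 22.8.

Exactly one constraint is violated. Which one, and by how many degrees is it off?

Perpendicular(TZ, ZB) — off by 8.40°.

D = (0.00, 0.00) ✓; DT at 5.300° ✓; |DT| = 38.40 ✓; ∠DTZ = 126.3° ✓; |TZ| = 19.20 ✓; ∠(TZ, ZB) = 81.60° ✗; |ZB| = 22.80 ✓.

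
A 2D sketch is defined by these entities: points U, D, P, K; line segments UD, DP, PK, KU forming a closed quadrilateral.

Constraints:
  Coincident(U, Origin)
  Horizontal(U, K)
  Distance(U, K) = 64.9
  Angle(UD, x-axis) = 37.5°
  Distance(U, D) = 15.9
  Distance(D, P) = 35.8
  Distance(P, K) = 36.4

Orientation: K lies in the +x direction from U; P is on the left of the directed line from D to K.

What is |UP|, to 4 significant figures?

51.66

U is at the origin; UK is horizontal with |UK| = 64.9 and K in +x, so K = (64.9, 0). UD runs at 37.5° with |UD| = 15.9, so D = (12.61, 9.679). P is determined by |DP| = 35.8 and |PK| = 36.4 together: it lies at the intersection of circle(D, 35.8) and circle(K, 36.4). With |DK| = 53.17, the foot of the radical line on DK is 26.18 from D and the perpendicular offset is √(35.8² − 26.18²) = 24.42. Taking the left-of-DK solution: P = (42.80, 28.92).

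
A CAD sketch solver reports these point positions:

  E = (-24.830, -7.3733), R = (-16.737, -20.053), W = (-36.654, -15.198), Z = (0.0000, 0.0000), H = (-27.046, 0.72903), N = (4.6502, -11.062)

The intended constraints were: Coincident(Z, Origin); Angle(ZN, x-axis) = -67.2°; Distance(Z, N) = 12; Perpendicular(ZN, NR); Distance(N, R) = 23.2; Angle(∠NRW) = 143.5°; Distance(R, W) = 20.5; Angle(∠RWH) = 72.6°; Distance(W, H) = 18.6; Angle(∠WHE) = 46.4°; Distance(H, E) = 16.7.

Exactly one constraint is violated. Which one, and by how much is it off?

Distance(H, E) = 16.7 — off by 8.30.

Z = (0.00, 0.00) ✓; ZN at -67.20° ✓; |ZN| = 12.00 ✓; ∠(ZN, NR) = 90.00° ✓; |NR| = 23.20 ✓; ∠NRW = 143.5° ✓; |RW| = 20.50 ✓; ∠RWH = 72.60° ✓; |WH| = 18.60 ✓; ∠WHE = 46.40° ✓; |HE| = 8.400 ✗.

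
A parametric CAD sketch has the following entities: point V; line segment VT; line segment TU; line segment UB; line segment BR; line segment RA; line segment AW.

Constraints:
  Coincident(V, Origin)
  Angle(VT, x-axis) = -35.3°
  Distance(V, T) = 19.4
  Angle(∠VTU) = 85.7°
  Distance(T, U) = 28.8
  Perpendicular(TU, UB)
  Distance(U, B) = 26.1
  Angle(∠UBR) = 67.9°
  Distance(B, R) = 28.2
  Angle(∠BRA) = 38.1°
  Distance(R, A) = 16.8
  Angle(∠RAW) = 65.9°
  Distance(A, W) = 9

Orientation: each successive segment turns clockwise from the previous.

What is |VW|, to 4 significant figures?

16.10

V is at the origin; VT runs at -35.3° with length 19.4, so T = (15.83, -11.21). ∠VTU = 85.7° gives TU at -129.6° from the x-axis; with |TU| = 28.8, U = (-2.525, -33.40). The perpendicularity gives UB at right angles to TU, so UB runs at 140.4°; with |UB| = 26.1, B = (-22.64, -16.76). ∠UBR = 67.9° gives BR at 28.30° from the x-axis; with |BR| = 28.2, R = (2.194, -3.395). ∠BRA = 38.1° gives RA at -113.6° from the x-axis; with |RA| = 16.8, A = (-4.532, -18.79). ∠RAW = 65.9° gives AW at 132.3° from the x-axis; with |AW| = 9.0, W = (-10.59, -12.13). Then |VW| = |W − V| = 16.10.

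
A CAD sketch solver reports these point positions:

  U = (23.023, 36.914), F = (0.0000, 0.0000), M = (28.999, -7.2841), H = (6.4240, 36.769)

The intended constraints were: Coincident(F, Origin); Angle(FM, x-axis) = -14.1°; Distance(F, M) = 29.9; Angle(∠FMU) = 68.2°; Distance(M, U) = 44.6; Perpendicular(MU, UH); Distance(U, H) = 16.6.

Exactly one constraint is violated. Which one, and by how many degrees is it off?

Perpendicular(MU, UH) — off by 7.20°.

F = (0.00, 0.00) ✓; FM at -14.10° ✓; |FM| = 29.90 ✓; ∠FMU = 68.20° ✓; |MU| = 44.60 ✓; ∠(MU, UH) = 82.80° ✗; |UH| = 16.60 ✓.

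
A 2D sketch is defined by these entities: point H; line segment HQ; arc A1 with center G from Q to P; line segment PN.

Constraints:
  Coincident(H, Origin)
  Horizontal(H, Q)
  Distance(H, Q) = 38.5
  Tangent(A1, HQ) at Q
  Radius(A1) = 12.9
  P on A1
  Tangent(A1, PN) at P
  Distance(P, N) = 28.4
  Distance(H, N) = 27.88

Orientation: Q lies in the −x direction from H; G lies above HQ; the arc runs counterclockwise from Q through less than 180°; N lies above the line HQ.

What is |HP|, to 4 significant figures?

29.08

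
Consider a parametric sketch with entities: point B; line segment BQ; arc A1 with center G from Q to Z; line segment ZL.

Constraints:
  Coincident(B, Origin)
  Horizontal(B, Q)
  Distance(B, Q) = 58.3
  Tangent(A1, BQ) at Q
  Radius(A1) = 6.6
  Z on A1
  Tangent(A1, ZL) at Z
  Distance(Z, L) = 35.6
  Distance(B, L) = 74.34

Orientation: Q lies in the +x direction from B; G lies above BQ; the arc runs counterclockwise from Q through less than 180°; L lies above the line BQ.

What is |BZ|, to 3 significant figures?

65.3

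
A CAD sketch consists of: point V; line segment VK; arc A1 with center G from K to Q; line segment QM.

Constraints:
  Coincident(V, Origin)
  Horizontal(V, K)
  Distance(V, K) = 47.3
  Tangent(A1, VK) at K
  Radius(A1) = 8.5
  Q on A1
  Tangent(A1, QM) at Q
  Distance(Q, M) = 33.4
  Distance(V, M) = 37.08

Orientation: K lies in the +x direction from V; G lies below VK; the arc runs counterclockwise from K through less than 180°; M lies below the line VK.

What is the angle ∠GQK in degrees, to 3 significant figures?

62.9°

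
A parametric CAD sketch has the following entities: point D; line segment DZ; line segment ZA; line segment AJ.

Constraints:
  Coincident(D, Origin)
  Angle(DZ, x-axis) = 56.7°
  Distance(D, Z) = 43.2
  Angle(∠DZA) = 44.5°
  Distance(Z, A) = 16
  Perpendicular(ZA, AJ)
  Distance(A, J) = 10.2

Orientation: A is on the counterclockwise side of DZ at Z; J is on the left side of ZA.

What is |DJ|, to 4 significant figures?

24.95

∠DZA = 44.5°, so ZA runs at 56.7° + (180° − 44.5°) = 192.2° from the x-axis; with |ZA| = 16.0, A = Z + 16.0·(cos 192.2°, sin 192.2°) = (8.079, 32.73). ZA ⟂ AJ; with |AJ| = 10.2 on the left of ZA, J = A + 10.2·(0.2113, -0.9774) = (10.23, 22.76). Then |DJ| = |J − D| = 24.95.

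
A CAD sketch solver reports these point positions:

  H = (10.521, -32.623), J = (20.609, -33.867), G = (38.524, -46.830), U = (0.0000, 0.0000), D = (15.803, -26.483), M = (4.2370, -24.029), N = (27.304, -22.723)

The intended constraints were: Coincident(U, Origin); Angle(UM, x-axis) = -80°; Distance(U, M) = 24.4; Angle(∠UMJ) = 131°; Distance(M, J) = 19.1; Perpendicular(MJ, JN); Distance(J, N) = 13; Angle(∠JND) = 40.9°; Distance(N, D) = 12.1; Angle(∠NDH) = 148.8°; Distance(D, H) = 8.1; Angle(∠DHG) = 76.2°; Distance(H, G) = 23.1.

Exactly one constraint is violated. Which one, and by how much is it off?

Distance(H, G) = 23.1 — off by 8.30.

U = (0.00, 0.00) ✓; UM at -80.00° ✓; |UM| = 24.40 ✓; ∠UMJ = 131.0° ✓; |MJ| = 19.10 ✓; ∠(MJ, JN) = 90.01° ✓; |JN| = 13.00 ✓; ∠JND = 40.90° ✓; |ND| = 12.10 ✓; ∠NDH = 148.8° ✓; |DH| = 8.099 ✓; ∠DHG = 76.20° ✓; |HG| = 31.40 ✗.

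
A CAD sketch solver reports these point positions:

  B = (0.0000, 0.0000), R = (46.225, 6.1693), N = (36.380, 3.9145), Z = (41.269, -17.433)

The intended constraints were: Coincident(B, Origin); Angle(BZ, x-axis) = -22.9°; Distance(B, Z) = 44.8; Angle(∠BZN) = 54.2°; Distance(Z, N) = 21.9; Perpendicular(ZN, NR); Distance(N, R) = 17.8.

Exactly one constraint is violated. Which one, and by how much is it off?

Distance(N, R) = 17.8 — off by 7.70.

B = (0.00, 0.00) ✓; BZ at -22.90° ✓; |BZ| = 44.80 ✓; ∠BZN = 54.20° ✓; |ZN| = 21.90 ✓; ∠(ZN, NR) = 90.00° ✓; |NR| = 10.10 ✗.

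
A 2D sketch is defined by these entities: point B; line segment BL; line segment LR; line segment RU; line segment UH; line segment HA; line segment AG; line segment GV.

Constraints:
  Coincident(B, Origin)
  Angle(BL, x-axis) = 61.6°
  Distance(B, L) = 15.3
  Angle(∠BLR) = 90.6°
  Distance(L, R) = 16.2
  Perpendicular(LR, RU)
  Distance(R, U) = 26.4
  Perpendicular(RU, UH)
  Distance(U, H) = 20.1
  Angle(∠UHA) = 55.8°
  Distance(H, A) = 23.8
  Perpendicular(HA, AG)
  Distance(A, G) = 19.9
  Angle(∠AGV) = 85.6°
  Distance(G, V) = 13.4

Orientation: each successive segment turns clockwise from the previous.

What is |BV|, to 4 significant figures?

22.03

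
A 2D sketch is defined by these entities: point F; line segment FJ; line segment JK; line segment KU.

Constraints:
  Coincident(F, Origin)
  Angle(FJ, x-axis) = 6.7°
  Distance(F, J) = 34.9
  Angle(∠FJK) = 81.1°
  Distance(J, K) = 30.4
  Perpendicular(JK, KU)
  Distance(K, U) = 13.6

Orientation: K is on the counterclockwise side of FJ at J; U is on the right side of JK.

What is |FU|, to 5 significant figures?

54.191

∠FJK = 81.1°, so JK runs at 6.7° + (180° − 81.1°) = 105.60° from the x-axis; with |JK| = 30.4, K = J + 30.4·(cos 105.60°, sin 105.60°) = (26.486, 33.352). JK is perpendicular to KU; with |KU| = 13.6 on the right of JK, U = K + 13.6·(0.96316, 0.26892) = (39.586, 37.009). Then |FU| = |U − F| = 54.191.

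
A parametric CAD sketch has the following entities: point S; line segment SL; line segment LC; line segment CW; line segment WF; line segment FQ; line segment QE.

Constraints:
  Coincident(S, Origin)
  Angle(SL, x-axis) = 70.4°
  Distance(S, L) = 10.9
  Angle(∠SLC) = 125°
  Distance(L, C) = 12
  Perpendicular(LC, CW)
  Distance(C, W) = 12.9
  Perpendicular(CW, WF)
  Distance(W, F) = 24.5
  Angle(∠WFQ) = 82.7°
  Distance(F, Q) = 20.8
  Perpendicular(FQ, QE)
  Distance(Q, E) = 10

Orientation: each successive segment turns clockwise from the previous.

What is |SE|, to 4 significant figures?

16.63

S is at the origin; SL runs at 70.4° with length 10.9, so L = (3.656, 10.27). ∠SLC = 125.0° gives LC at 15.40° from the x-axis; with |LC| = 12.0, C = (15.23, 13.46). LC ⟂ CW, so CW runs at -74.60°; with |CW| = 12.9, W = (18.65, 1.018). CW is perpendicular to WF, so WF runs at -164.6°; with |WF| = 24.5, F = (-4.969, -5.488). ∠WFQ = 82.7° gives FQ at 98.10° from the x-axis; with |FQ| = 20.8, Q = (-7.900, 15.10). The perpendicularity gives QE at right angles to FQ, so QE runs at 8.100°; with |QE| = 10.0, E = (2.000, 16.51). Then |SE| = |E − S| = 16.63.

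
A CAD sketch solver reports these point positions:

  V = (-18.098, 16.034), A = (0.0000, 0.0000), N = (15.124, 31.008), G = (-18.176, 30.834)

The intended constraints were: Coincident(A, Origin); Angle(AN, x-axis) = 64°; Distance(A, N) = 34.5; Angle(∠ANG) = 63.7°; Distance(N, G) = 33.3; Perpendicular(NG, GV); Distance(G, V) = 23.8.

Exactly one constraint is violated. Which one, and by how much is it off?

Distance(G, V) = 23.8 — off by 9.00.

A = (0.00, 0.00) ✓; AN at 64.00° ✓; |AN| = 34.50 ✓; ∠ANG = 63.70° ✓; |NG| = 33.30 ✓; ∠(NG, GV) = 90.00° ✓; |GV| = 14.80 ✗.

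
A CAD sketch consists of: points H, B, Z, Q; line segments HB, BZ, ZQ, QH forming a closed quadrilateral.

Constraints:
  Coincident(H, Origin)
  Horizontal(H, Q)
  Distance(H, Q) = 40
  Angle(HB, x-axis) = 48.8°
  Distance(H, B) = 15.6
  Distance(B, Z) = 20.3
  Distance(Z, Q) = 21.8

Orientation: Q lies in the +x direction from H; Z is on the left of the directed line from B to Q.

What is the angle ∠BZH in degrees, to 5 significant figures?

12.109°

Checks: |BZ| = 20.30 ✓; |ZQ| = 21.80 ✓.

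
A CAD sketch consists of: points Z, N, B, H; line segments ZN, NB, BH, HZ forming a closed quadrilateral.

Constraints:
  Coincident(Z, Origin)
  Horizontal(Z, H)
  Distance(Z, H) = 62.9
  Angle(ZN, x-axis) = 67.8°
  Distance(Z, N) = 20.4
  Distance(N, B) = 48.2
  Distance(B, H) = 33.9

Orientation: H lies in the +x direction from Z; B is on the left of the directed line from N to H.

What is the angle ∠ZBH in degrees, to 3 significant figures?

74.2°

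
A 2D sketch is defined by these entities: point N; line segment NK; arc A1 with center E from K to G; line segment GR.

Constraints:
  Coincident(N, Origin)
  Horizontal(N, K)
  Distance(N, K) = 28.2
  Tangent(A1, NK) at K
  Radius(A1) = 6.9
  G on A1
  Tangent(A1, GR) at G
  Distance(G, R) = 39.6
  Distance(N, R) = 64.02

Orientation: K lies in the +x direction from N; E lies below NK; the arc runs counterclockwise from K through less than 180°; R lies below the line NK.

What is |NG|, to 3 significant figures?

25.7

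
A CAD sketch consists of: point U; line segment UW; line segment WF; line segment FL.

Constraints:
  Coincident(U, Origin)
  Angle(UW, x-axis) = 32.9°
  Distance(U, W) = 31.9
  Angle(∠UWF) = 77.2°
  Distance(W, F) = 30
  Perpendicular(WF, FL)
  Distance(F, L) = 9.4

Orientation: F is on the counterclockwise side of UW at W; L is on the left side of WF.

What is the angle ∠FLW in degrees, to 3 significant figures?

72.6°

U is at the origin; UW runs at 32.9° with length 31.9, so W = 31.9·(cos 32.9°, sin 32.9°) = (26.8, 17.3). ∠UWF = 77.2°, so WF runs at 32.9° + (180° − 77.2°) = 136° from the x-axis; with |WF| = 30.0, F = W + 30.0·(cos 136°, sin 136°) = (5.31, 38.3). WF is perpendicular to FL; with |FL| = 9.4 on the left of WF, L = F + 9.4·(-0.698, -0.716) = (-1.25, 31.6). Then cos ∠FLW = LF·LW / (|LF||LW|), giving 72.6°.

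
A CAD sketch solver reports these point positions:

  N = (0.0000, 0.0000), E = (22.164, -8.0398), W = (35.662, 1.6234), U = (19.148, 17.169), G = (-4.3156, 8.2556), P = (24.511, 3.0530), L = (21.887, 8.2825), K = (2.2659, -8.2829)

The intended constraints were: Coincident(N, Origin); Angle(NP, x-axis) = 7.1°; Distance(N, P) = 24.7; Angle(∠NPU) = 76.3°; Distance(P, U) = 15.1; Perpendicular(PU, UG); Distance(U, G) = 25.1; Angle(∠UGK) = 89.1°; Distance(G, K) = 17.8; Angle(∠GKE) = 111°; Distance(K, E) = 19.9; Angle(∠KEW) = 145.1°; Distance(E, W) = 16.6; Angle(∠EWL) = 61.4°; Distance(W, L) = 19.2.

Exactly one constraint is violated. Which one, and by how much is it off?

Distance(W, L) = 19.2 — off by 3.90.

N = (0.00, 0.00) ✓; NP at 7.100° ✓; |NP| = 24.70 ✓; ∠NPU = 76.30° ✓; |PU| = 15.10 ✓; ∠(PU, UG) = 90.00° ✓; |UG| = 25.10 ✓; ∠UGK = 89.10° ✓; |GK| = 17.80 ✓; ∠GKE = 111.0° ✓; |KE| = 19.90 ✓; ∠KEW = 145.1° ✓; |EW| = 16.60 ✓; ∠EWL = 61.40° ✓; |WL| = 15.30 ✗.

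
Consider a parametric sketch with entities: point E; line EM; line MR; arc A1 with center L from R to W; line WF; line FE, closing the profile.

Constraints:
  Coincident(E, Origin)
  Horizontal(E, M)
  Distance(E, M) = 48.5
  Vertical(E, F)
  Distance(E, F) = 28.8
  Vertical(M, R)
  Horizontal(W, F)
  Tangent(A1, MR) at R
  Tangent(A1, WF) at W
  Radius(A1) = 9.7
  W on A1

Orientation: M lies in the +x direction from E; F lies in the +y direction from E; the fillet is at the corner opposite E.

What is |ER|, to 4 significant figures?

52.13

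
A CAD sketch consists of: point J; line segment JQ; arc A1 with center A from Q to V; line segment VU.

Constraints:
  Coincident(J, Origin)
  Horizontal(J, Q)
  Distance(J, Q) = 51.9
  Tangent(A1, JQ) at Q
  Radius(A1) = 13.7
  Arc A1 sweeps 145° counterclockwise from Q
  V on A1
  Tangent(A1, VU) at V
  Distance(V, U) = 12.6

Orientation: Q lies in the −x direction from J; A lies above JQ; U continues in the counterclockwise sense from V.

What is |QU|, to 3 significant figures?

32.2

J is at the origin; JQ is horizontal with |JQ| = 51.9 and Q on the −x side, so Q = (-51.9, 0.00). Tangency of A1 to JQ means the radius AQ is perpendicular to JQ, so A = Q + (0, 13.7) = (-51.9, 13.7). On A1, Q sits at bearing -90° from A; a 145° counterclockwise sweep puts V at bearing 55°, so V = A + 13.7·(cos 55°, sin 55°) = (-44.0, 24.9). The tangent condition forces AV to be normal to VU, so VU runs along (−sin 55°, cos 55°); with |VU| = 12.6, U = (-54.4, 32.1). Then |QU| = |U − Q| = 32.2.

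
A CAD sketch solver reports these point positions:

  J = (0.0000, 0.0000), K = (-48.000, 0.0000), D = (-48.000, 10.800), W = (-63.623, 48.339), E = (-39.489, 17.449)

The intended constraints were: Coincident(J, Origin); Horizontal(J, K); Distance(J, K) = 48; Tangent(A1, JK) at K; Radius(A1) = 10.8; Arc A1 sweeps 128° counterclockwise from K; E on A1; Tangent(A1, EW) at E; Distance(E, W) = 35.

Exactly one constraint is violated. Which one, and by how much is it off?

Distance(E, W) = 35 — off by 4.20.

J = (0.00, 0.00) ✓; J.y = 0.00, K.y = 0.00 ✓; |JK| = 48.00 ✓; ∠(DK, KJ) = 90.00° ✓; |DK| = 10.80 ✓; bearing(D→E) − bearing(D→K) = 128.0° ✓; |DE| = 10.80 ✓; ∠(DE, EW) = 90.00° ✓; |EW| = 39.20 ✗.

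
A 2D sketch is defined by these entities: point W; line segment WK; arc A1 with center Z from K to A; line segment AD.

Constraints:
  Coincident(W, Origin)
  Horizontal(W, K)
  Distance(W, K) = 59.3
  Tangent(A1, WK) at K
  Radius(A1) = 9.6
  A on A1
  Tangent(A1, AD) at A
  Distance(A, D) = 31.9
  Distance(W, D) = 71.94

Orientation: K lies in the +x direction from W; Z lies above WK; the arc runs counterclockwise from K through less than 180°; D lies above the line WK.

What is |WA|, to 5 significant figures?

69.541

Checks: |WK| = 59.30 ✓; ∠(ZK, KW) = 90.00° ✓; |ZK| = 9.600 ✓; |ZA| = 9.600 ✓; ∠(ZA, AD) = 90.00° ✓; |AD| = 31.90 ✓; |WD| = 71.94 ✓.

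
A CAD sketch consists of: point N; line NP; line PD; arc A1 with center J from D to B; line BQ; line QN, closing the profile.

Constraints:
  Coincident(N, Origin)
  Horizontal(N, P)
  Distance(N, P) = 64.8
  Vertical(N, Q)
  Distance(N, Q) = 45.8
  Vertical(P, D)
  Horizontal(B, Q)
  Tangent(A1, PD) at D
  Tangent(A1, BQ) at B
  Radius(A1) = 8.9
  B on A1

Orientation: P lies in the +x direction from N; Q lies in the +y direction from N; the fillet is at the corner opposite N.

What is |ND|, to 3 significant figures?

74.6

N is at the origin; N and P share the same y with |NP| = 64.8 and P on the +x side, so P = (64.8, 0.00). N and Q share the same x with |NQ| = 45.8 and Q on the +y side, so Q = (0.00, 45.8). The virtual corner opposite N is at (64.8, 45.8). The tangent condition forces JD to be normal to PD and A1 meets BQ tangentially, so JB is at right angles to BQ, with radius 8.9, so the center J sits 8.9 in from both sides at J = (55.9, 36.9). That places the tangent points at D = (64.8, 36.9) on PD and B = (55.9, 45.8) on BQ. Then |ND| = |D − N| = 74.6.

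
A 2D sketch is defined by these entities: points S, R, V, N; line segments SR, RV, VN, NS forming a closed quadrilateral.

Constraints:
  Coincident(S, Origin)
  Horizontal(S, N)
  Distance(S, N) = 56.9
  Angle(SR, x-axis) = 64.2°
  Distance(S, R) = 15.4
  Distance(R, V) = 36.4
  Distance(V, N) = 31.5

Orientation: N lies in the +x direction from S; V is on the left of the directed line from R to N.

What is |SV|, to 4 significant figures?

48.80

S is at the origin; S and N share the same y with |SN| = 56.9 and N in +x, so N = (56.9, 0). SR runs at 64.2° with |SR| = 15.4, so R = (6.703, 13.86). V is determined by |RV| = 36.4 and |VN| = 31.5 together: it lies at the intersection of circle(R, 36.4) and circle(N, 31.5). With |RN| = 52.08, the foot of the radical line on RN is 29.23 from R and the perpendicular offset is √(36.4² − 29.23²) = 21.69. Taking the left-of-RN solution: V = (40.65, 26.99).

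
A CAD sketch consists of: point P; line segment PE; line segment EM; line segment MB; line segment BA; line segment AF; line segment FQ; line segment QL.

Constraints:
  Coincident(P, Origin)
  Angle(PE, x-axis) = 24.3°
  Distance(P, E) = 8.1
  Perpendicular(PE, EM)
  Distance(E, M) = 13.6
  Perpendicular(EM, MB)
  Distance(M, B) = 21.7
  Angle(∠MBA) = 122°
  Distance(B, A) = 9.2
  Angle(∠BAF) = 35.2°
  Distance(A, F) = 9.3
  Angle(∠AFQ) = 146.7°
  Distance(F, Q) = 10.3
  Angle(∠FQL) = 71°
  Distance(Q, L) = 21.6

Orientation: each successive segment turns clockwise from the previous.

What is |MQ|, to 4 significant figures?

13.01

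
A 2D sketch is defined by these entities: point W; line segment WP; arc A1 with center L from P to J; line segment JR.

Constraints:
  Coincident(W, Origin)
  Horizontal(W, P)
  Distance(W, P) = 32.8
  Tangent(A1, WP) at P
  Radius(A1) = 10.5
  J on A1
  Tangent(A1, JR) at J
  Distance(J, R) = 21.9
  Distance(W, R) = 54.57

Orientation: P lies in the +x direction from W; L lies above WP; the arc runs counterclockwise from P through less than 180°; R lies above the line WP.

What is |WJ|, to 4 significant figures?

44.44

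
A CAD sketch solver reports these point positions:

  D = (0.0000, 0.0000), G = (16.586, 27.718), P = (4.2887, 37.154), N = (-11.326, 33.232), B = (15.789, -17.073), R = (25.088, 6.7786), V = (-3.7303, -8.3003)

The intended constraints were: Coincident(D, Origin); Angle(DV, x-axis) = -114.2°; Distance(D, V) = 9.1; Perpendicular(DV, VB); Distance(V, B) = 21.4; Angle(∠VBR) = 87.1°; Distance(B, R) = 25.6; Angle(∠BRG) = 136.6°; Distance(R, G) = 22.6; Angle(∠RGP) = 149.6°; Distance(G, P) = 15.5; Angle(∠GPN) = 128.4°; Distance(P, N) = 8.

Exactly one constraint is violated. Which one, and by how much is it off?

Distance(P, N) = 8 — off by 8.10.

D = (0.00, 0.00) ✓; DV at -114.2° ✓; |DV| = 9.100 ✓; ∠(DV, VB) = 90.00° ✓; |VB| = 21.40 ✓; ∠VBR = 87.10° ✓; |BR| = 25.60 ✓; ∠BRG = 136.6° ✓; |RG| = 22.60 ✓; ∠RGP = 149.6° ✓; |GP| = 15.50 ✓; ∠GPN = 128.4° ✓; |PN| = 16.10 ✗.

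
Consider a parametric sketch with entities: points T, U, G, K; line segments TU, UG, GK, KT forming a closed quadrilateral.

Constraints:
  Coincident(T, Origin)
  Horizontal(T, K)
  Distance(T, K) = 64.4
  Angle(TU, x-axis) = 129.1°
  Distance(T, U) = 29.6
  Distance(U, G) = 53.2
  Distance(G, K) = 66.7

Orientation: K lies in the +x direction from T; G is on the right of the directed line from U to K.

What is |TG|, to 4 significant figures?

25.84

Checks: |UG| = 53.20 ✓; |GK| = 66.70 ✓.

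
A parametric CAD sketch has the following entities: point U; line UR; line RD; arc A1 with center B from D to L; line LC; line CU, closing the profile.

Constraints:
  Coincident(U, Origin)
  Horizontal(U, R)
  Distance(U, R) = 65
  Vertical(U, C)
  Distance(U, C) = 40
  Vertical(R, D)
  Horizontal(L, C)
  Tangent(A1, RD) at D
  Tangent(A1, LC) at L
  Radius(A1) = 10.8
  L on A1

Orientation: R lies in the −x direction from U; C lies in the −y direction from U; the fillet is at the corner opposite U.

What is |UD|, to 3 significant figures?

71.3

U is at the origin; UR is horizontal with |UR| = 65.0 and R on the −x side, so R = (-65.0, 0.00). UC is vertical with |UC| = 40.0 and C on the −y side, so C = (0.00, -40.0). The virtual corner opposite U is at (-65.0, -40.0). Tangency of A1 to RD means the radius BD is perpendicular to RD and the tangent condition forces BL to be normal to LC, with radius 10.8, so the center B sits 10.8 in from both sides at B = (-54.2, -29.2). That places the tangent points at D = (-65.0, -29.2) on RD and L = (-54.2, -40.0) on LC. Then |UD| = |D − U| = 71.3.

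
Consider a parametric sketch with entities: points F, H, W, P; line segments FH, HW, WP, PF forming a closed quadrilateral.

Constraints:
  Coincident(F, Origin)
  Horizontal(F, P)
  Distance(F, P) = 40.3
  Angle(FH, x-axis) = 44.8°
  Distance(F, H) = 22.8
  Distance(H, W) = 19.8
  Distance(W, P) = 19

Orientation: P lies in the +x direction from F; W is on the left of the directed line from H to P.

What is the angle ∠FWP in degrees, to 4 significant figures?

76.34°

Checks: |HW| = 19.80 ✓; |WP| = 19.00 ✓.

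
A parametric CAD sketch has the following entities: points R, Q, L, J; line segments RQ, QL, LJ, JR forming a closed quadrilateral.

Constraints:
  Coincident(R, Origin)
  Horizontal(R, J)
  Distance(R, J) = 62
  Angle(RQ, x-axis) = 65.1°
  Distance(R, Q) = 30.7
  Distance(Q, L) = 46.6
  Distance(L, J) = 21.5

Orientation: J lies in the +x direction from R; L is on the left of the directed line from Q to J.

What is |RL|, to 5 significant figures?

62.786

R is at the origin; RJ is horizontal with |RJ| = 62.0 and J in +x, so J = (62.0, 0). RQ runs at 65.1° with |RQ| = 30.7, so Q = (12.926, 27.846). L is determined by |QL| = 46.6 and |LJ| = 21.5 together: it lies at the intersection of circle(Q, 46.6) and circle(J, 21.5). With |QJ| = 56.424, the foot of the radical line on QJ is 43.359 from Q and the perpendicular offset is √(46.6² − 43.359²) = 17.075. Taking the left-of-QJ solution: L = (59.063, 21.299).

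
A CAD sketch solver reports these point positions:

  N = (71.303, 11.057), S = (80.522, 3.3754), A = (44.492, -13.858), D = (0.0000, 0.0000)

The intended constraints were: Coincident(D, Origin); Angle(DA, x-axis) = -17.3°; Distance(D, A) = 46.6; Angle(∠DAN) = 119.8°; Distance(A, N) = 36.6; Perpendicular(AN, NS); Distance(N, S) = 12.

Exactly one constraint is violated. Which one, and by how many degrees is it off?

Perpendicular(AN, NS) — off by 7.30°.

D = (0.00, 0.00) ✓; DA at -17.30° ✓; |DA| = 46.60 ✓; ∠DAN = 119.8° ✓; |AN| = 36.60 ✓; ∠(AN, NS) = 82.70° ✗; |NS| = 12.00 ✓.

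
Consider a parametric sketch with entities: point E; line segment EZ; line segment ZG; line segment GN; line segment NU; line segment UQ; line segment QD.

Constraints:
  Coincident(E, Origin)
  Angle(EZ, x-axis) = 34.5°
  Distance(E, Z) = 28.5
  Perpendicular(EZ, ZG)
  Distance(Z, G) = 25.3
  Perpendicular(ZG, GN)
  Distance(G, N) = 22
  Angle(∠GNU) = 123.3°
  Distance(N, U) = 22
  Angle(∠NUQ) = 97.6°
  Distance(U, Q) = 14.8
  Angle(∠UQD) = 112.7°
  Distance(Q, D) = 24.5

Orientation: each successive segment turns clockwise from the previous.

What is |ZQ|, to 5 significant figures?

23.060

E is at the origin; EZ runs at 34.5° with length 28.5, so Z = (23.488, 16.143). EZ is perpendicular to ZG, so ZG runs at -55.500°; with |ZG| = 25.3, G = (37.818, -4.7078). ZG ⟂ GN, so GN runs at -145.50°; with |GN| = 22.0, N = (19.687, -17.169). ∠GNU = 123.3° gives NU at 157.80° from the x-axis; with |NU| = 22.0, U = (-0.68225, -8.8563). ∠NUQ = 97.6° gives UQ at 75.400° from the x-axis; with |UQ| = 14.8, Q = (3.0484, 5.4658). Then |ZQ| = |Q − Z| = 23.060.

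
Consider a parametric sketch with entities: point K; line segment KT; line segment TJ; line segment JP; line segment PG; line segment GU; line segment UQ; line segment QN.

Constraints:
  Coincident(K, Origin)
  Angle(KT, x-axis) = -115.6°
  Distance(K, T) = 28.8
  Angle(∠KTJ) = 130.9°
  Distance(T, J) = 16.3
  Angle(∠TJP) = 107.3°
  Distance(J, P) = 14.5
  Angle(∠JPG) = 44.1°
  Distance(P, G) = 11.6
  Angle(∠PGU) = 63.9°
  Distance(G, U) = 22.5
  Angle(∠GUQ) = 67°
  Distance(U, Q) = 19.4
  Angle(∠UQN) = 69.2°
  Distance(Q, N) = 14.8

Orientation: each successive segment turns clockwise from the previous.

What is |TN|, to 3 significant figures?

21.9

K is at the origin; KT runs at -115.6° with length 28.8, so T = (-12.4, -26.0). ∠KTJ = 130.9° gives TJ at -165° from the x-axis; with |TJ| = 16.3, J = (-28.2, -30.3). ∠TJP = 107.3° gives JP at 123° from the x-axis; with |JP| = 14.5, P = (-36.0, -18.1). ∠JPG = 44.1° gives PG at -13.3° from the x-axis; with |PG| = 11.6, G = (-24.7, -20.7). ∠PGU = 63.9° gives GU at -129° from the x-axis; with |GU| = 22.5, U = (-39.0, -38.1). ∠GUQ = 67.0° gives UQ at 118° from the x-axis; with |UQ| = 19.4, Q = (-48.0, -20.9). ∠UQN = 69.2° gives QN at 6.80° from the x-axis; with |QN| = 14.8, N = (-33.3, -19.2). Then |TN| = |N − T| = 21.9.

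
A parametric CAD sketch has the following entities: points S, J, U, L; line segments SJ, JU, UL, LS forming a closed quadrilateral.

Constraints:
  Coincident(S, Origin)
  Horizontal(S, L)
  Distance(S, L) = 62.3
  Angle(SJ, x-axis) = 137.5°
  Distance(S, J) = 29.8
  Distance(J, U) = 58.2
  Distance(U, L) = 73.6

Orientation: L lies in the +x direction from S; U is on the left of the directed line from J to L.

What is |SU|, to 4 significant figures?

63.59

S is at the origin; S and L share the same y with |SL| = 62.3 and L in +x, so L = (62.3, 0). SJ runs at 137.5° with |SJ| = 29.8, so J = (-21.97, 20.13). U is determined by |JU| = 58.2 and |UL| = 73.6 together: it lies at the intersection of circle(J, 58.2) and circle(L, 73.6). With |JL| = 86.64, the foot of the radical line on JL is 31.61 from J and the perpendicular offset is √(58.2² − 31.61²) = 48.87. Taking the left-of-JL solution: U = (20.13, 60.32).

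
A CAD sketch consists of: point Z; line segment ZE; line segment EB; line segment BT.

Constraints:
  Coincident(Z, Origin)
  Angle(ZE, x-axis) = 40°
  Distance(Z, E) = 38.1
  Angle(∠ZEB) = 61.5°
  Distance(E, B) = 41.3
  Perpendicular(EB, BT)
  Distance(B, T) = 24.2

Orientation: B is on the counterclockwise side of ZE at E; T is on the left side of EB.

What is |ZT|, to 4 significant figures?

24.91

Z is at the origin; ZE runs at 40.0° with length 38.1, so E = 38.1·(cos 40.0°, sin 40.0°) = (29.19, 24.49). ∠ZEB = 61.5°, so EB runs at 40.0° + (180° − 61.5°) = 158.5° from the x-axis; with |EB| = 41.3, B = E + 41.3·(cos 158.5°, sin 158.5°) = (-9.240, 39.63). The perpendicularity gives BT at right angles to EB; with |BT| = 24.2 on the left of EB, T = B + 24.2·(-0.3665, -0.9304) = (-18.11, 17.11). Then |ZT| = |T − Z| = 24.91.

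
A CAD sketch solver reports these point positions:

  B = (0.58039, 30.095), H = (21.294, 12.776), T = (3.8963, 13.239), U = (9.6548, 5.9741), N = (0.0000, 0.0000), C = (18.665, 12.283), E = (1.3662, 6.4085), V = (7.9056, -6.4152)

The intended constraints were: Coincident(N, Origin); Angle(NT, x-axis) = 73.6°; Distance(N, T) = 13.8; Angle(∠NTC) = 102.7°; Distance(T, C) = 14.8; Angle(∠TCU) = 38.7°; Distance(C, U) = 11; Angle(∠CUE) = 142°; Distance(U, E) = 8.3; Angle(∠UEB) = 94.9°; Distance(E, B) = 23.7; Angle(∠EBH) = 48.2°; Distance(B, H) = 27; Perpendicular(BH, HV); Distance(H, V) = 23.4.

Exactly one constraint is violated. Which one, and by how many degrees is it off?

Perpendicular(BH, HV) — off by 5.00°.

N = (0.00, 0.00) ✓; NT at 73.60° ✓; |NT| = 13.80 ✓; ∠NTC = 102.7° ✓; |TC| = 14.80 ✓; ∠TCU = 38.70° ✓; |CU| = 11.00 ✓; ∠CUE = 142.0° ✓; |UE| = 8.300 ✓; ∠UEB = 94.90° ✓; |EB| = 23.70 ✓; ∠EBH = 48.20° ✓; |BH| = 27.00 ✓; ∠(BH, HV) = 85.00° ✗; |HV| = 23.40 ✓.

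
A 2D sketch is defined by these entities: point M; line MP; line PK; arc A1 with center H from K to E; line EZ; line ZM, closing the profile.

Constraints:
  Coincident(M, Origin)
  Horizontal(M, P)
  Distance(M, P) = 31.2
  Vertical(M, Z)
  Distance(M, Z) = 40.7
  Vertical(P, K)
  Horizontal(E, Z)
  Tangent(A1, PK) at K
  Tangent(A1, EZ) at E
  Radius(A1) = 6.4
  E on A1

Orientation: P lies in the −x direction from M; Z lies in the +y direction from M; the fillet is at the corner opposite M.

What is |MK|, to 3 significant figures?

46.4

M is at the origin; MP is horizontal with |MP| = 31.2 and P on the −x side, so P = (-31.2, 0.00). MZ is vertical with |MZ| = 40.7 and Z on the +y side, so Z = (0.00, 40.7). The virtual corner opposite M is at (-31.2, 40.7). Since A1 is tangent to PK there, HK ⟂ PK and tangency of A1 to EZ means the radius HE is perpendicular to EZ, with radius 6.4, so the center H sits 6.4 in from both sides at H = (-24.8, 34.3). That places the tangent points at K = (-31.2, 34.3) on PK and E = (-24.8, 40.7) on EZ. Then |MK| = |K − M| = 46.4.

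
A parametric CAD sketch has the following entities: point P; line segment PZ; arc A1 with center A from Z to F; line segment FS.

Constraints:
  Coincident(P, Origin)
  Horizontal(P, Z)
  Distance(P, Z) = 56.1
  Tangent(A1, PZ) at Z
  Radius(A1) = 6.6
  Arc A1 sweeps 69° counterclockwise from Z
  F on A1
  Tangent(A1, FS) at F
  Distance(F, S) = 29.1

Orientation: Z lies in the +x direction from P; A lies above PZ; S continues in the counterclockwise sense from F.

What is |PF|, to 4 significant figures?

62.41

The tangent condition forces AZ to be normal to PZ, so A = Z + (0, 6.6) = (56.10, 6.600). On A1, Z sits at bearing -90° from A; a 69° counterclockwise sweep puts F at bearing -21°, so F = A + 6.6·(cos -21°, sin -21°) = (62.26, 4.235). Then |PF| = |F − P| = 62.41.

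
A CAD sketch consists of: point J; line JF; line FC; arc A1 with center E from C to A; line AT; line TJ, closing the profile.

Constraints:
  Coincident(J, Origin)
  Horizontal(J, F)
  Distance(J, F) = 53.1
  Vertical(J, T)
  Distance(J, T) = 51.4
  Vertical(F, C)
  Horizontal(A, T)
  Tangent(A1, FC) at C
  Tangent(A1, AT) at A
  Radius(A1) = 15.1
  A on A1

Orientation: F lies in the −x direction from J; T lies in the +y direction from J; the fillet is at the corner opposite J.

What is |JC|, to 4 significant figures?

64.32

J is at the origin; J and F share the same y with |JF| = 53.1 and F on the −x side, so F = (-53.10, 0.000). J and T share the same x with |JT| = 51.4 and T on the +y side, so T = (0.000, 51.40). The virtual corner opposite J is at (-53.10, 51.40). Tangency of A1 to FC means the radius EC is perpendicular to FC and since A1 is tangent to AT there, EA ⟂ AT, with radius 15.1, so the center E sits 15.1 in from both sides at E = (-38.00, 36.30). That places the tangent points at C = (-53.10, 36.30) on FC and A = (-38.00, 51.40) on AT. Then |JC| = |C − J| = 64.32.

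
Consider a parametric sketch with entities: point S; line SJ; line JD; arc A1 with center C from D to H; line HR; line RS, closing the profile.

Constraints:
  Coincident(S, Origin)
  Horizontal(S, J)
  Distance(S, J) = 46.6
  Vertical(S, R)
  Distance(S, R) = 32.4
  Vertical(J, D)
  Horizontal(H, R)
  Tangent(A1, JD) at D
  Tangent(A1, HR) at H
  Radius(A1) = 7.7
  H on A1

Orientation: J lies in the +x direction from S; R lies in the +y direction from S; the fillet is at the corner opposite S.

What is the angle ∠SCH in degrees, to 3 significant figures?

122°

S is at the origin; SJ is horizontal with |SJ| = 46.6 and J on the +x side, so J = (46.6, 0.00). S and R share the same x with |SR| = 32.4 and R on the +y side, so R = (0.00, 32.4). The virtual corner opposite S is at (46.6, 32.4). A1 meets JD tangentially, so CD is at right angles to JD and since A1 is tangent to HR there, CH ⟂ HR, with radius 7.7, so the center C sits 7.7 in from both sides at C = (38.9, 24.7). That places the tangent points at D = (46.6, 24.7) on JD and H = (38.9, 32.4) on HR. Then cos ∠SCH = CS·CH / (|CS||CH|), giving 122°.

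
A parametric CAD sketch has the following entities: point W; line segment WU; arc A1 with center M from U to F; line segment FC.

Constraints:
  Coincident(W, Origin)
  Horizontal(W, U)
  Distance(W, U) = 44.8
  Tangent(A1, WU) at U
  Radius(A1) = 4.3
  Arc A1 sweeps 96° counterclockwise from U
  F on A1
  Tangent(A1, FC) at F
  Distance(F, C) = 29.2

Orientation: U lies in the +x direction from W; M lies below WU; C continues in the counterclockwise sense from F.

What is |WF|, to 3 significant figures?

40.8

Since A1 is tangent to WU there, MU ⟂ WU, so M = U + (0, -4.3) = (44.8, -4.30). On A1, U sits at bearing 90° from M; a 96° counterclockwise sweep puts F at bearing 186°, so F = M + 4.3·(cos 186°, sin 186°) = (40.5, -4.75). Then |WF| = |F − W| = 40.8.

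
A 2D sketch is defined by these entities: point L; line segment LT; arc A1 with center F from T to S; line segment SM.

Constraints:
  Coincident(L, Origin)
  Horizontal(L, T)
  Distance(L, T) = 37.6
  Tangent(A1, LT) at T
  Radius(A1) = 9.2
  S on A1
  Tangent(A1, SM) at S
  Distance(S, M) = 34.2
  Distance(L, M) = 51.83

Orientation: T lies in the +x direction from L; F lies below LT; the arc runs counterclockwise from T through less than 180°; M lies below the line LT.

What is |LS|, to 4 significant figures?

29.85

L is at the origin; LT is horizontal with |LT| = 37.6 and T on the +x side, so T = (37.60, 0.000). Tangency of A1 to LT means the radius FT is perpendicular to LT, so F = T + (0, -9.2) = (37.60, -9.200). Since FS ⟂ SM (tangency), |FM| = √(9.2² + 34.2²) = 35.42 regardless of where S sits on A1. So M lies on both circle(L, 51.83) and circle(F, 35.42); the below-LT intersection is M = (28.35, -43.39). S is the foot of the tangent from M: S = (28.40, -9.187).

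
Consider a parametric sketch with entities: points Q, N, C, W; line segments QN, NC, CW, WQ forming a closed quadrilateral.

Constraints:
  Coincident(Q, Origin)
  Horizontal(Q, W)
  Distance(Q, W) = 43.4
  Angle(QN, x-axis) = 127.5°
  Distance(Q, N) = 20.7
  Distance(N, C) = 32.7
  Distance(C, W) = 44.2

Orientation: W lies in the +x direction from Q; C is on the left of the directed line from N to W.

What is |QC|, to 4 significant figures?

37.08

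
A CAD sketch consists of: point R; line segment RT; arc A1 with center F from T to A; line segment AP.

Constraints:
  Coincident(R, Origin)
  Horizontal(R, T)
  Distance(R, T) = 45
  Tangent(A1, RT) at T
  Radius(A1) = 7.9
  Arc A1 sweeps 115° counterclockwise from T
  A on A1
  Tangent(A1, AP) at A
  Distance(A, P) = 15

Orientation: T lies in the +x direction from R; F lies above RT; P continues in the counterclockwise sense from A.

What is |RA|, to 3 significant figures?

53.4

R is at the origin; R and T share the same y with |RT| = 45.0 and T on the +x side, so T = (45.0, 0.00). A1 meets RT tangentially, so FT is at right angles to RT, so F = T + (0, 7.9) = (45.0, 7.90). On A1, T sits at bearing -90° from F; a 115° counterclockwise sweep puts A at bearing 25°, so A = F + 7.9·(cos 25°, sin 25°) = (52.2, 11.2). Then |RA| = |A − R| = 53.4.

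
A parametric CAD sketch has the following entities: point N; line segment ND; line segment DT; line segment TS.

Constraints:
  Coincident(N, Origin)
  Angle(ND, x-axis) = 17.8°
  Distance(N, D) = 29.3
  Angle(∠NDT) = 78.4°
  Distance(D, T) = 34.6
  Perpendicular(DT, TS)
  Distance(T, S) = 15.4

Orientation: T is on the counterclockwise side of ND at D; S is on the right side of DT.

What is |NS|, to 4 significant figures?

52.62

∠NDT = 78.4°, so DT runs at 17.8° + (180° − 78.4°) = 119.4° from the x-axis; with |DT| = 34.6, T = D + 34.6·(cos 119.4°, sin 119.4°) = (10.91, 39.10). The perpendicularity gives TS at right angles to DT; with |TS| = 15.4 on the right of DT, S = T + 15.4·(0.8712, 0.4909) = (24.33, 46.66). Then |NS| = |S − N| = 52.62.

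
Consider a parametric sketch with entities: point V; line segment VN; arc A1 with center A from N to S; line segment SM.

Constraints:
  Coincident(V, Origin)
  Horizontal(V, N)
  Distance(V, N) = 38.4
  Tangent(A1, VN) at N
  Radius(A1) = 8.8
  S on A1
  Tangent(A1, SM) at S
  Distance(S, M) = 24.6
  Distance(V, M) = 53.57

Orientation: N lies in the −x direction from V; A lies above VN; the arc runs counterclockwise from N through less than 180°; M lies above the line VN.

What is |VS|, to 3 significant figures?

32.9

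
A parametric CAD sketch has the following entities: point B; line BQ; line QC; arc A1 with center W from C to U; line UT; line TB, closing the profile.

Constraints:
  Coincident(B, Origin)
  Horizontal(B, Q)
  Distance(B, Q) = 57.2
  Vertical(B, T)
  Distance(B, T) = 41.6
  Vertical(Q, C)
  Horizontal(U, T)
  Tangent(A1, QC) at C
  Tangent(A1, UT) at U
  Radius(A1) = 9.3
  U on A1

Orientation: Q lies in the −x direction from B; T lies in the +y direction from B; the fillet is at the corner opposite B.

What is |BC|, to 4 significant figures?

65.69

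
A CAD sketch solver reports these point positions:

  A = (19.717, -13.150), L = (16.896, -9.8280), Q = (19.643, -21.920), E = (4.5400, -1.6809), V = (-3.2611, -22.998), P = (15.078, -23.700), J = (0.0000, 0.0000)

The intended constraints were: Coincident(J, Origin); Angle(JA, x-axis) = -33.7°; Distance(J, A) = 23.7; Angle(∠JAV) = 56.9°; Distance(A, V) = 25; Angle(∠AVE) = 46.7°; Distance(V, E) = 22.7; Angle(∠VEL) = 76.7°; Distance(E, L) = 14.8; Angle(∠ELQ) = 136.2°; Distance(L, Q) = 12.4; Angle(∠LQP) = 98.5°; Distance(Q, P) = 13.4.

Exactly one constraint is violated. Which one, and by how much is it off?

Distance(Q, P) = 13.4 — off by 8.50.

J = (0.00, 0.00) ✓; JA at -33.70° ✓; |JA| = 23.70 ✓; ∠JAV = 56.90° ✓; |AV| = 25.00 ✓; ∠AVE = 46.70° ✓; |VE| = 22.70 ✓; ∠VEL = 76.70° ✓; |EL| = 14.80 ✓; ∠ELQ = 136.2° ✓; |LQ| = 12.40 ✓; ∠LQP = 98.50° ✓; |QP| = 4.900 ✗.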